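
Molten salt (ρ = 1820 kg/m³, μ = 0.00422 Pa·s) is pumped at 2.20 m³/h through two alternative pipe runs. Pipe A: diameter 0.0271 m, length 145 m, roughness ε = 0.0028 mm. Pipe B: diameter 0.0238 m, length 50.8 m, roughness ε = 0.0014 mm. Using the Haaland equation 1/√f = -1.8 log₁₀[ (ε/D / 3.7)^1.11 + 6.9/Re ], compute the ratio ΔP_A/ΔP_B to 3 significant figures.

ΔP_A/ΔP_B ≈ 1.55

Pipe A: V = Q/A = 0.0006111/0.0005768 = 1.059 m/s; Re = 1.238e+04; ε/D = 0.000103; Haaland → f = 0.02927; ΔP_A = f(L/D)(ρV²/2) = 1.6e+05 Pa.
Pipe B: V = Q/A = 0.0006111/0.0004449 = 1.374 m/s; Re = 1.41e+04; ε/D = 5.88e-05; Haaland → f = 0.02824; ΔP_B = f(L/D)(ρV²/2) = 1.035e+05 Pa.
ΔP_A/ΔP_B = 1.6e+05/1.035e+05 = 1.55.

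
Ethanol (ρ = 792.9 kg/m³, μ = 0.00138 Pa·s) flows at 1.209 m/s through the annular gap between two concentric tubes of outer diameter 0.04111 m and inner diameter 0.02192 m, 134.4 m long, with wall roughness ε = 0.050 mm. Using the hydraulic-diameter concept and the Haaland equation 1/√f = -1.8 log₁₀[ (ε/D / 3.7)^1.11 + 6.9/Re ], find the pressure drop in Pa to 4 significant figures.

Hydraulic diameter D_h = 4A/P = D_o - D_i = 0.04111 - 0.02192 = 0.01919 m.
Re = ρVD_h/μ = 792.9·1.209·0.01919/0.00138 = 1.333e+04.
ε/D_h = 5e-05/0.01919 = 0.00261; Haaland gives 1/√f = -1.8 log₁₀[0.000317+0.000518] = 5.541, so f = 0.03257.
ΔP = f(L/D_h)(ρV²/2) = 0.03257·134.4/0.01919·579.5 = 1.322e+05 Pa.

ΔP ≈ 132200 Pa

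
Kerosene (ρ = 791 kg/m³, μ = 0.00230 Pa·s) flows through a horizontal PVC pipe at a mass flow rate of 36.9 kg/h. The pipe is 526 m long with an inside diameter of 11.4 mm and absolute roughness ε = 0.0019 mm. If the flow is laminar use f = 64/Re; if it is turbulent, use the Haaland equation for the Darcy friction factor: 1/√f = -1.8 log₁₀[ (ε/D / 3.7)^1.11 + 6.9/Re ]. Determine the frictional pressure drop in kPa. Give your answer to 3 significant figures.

ΔP ≈ 37.8 kPa

ṁ = 36.9 kg/h = 36.9/3600 = 0.01025 kg/s.
A = πD²/4 = π(0.0114)²/4 = 0.0001021 m²; mean velocity V = ṁ/(ρA) = 0.01025/(791 · 0.0001021) = 0.127 m/s.
Reynolds number Re = ρVD/μ = 791 · 0.127 · 0.0114 / 0.0023 = 497.7.
Re < 2300 → laminar flow, so f = 64/Re = 64/497.7 = 0.1286 (the turbulent correlation is not needed).
Darcy-Weisbach: ΔP = f(L/D)(ρV²/2) = 0.1286·(526/0.0114)·(791·0.127²/2) = 0.1286·4.614e+04·6.374 = 3.782e+04 Pa.
ΔP = 3.782e+04 Pa = 37.8 kPa.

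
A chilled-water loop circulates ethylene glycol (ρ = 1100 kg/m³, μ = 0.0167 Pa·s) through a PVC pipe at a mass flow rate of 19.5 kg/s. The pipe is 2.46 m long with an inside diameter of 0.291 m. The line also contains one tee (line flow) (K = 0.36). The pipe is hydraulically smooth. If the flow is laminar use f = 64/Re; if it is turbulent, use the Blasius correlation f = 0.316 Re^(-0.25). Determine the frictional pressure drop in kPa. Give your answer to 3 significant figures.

ΔP ≈ 0.0264 kPa

A = πD²/4 = π(0.291)²/4 = 0.06651 m²; mean velocity V = ṁ/(ρA) = 19.5/(1100 · 0.06651) = 0.2665 m/s.
Reynolds number Re = ρVD/μ = 1100 · 0.2665 · 0.291 / 0.0167 = 5109.
Re > 4000 → turbulent. Smooth-pipe (Blasius): f = 0.316 Re^(-0.25) = 0.316/(5109)^0.25 = 0.03738.
Total minor-loss coefficient ΣK = 1·0.36 = 0.36.
ΔP = [f·L/D + ΣK]·(ρV²/2) = [0.03738·2.46/0.291 + 0.36]·(1100·0.2665²/2) = [0.316 + 0.36]·39.07 = 26.41 Pa.
ΔP = 26.41 Pa = 0.0264 kPa.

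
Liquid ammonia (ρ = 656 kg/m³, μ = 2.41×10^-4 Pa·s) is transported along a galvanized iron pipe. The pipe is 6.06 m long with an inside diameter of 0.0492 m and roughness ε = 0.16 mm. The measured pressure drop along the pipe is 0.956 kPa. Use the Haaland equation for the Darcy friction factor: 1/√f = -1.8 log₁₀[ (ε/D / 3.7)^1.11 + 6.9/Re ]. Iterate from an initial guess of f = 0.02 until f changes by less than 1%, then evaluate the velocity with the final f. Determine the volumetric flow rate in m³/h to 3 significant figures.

Q ≈ 6.32 m³/h

Rearranging Darcy-Weisbach: V = √(2·ΔP·D/(f·L·ρ)). With ε/D = 0.00016/0.0492 = 0.00325, iterate starting from f = 0.02:
  f = 0.02 → V = √(2·956·0.0492/(0.02·6.06·656)) = 1.088 m/s; Re = ρVD/μ = 1.457e+05; f → 0.0276
  f = 0.0276 → V = 0.926 m/s; Re = 1.24e+05; f → 0.02773
Converged (Δf/f < 1%). With the final f = 0.02773: V = √(2·956·0.0492/(0.02773·6.06·656)) = 0.9238 m/s.
Q = V·A = 0.9238·(π/4·0.0492²) = 0.001756 m³/s = 6.32 m³/h.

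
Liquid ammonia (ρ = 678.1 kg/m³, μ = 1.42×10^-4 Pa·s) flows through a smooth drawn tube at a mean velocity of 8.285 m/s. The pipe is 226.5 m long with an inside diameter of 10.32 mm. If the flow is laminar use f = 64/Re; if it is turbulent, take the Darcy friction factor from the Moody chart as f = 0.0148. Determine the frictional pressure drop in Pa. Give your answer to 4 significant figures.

Reynolds number Re = ρVD/μ = 678.1 · 8.285 · 0.01032 / 0.000142 = 4.083e+05.
Re > 4000 → turbulent; use the Moody-chart value f = 0.0148.
Darcy-Weisbach: ΔP = f(L/D)(ρV²/2) = 0.0148·(226.5/0.01032)·(678.1·8.285²/2) = 0.0148·2.195e+04·2.327e+04 = 7.56e+06 Pa.

ΔP ≈ 7560000 Pa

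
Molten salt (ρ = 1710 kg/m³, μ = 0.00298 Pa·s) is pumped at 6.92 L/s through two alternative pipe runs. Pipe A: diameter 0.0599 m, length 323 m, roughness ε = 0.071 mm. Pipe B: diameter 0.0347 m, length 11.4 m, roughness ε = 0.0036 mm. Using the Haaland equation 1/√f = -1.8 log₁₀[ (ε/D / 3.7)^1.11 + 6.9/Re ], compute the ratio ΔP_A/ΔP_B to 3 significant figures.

ΔP_A/ΔP_B ≈ 2.48

Pipe A: V = Q/A = 0.00692/0.002818 = 2.456 m/s; Re = 8.441e+04; ε/D = 0.00119; Haaland → f = 0.02292; ΔP_A = f(L/D)(ρV²/2) = 6.372e+05 Pa.
Pipe B: V = Q/A = 0.00692/0.0009457 = 7.317 m/s; Re = 1.457e+05; ε/D = 0.000104; Haaland → f = 0.01709; ΔP_B = f(L/D)(ρV²/2) = 2.57e+05 Pa.
ΔP_A/ΔP_B = 6.372e+05/2.57e+05 = 2.48.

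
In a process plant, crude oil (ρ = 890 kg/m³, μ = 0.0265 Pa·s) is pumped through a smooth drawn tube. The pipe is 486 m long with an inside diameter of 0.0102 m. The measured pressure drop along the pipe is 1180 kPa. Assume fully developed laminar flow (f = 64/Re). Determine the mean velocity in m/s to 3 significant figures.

V ≈ 0.298 m/s

For laminar flow, f = 64/Re with Re = ρVD/μ, so Darcy-Weisbach reduces to ΔP = 32μLV/D². Solving for V: V = ΔP·D²/(32μL) = 1.18e+06·(0.0102)²/(32·0.0265·486) = 0.2979 m/s.
Check: Re = ρVD/μ = 890·0.2979·0.0102/0.0265 = 102 < 2300, so the laminar assumption holds.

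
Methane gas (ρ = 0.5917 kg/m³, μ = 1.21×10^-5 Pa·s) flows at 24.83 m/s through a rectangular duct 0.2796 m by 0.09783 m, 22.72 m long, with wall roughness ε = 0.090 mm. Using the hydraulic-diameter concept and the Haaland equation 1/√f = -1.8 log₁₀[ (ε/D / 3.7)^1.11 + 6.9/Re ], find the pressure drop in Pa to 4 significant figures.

Hydraulic diameter D_h = 4A/P = 4·(0.2796·0.09783)/(2·(0.2796+0.09783)) = 0.1094/0.7549 = 0.1449 m.
Re = ρVD_h/μ = 0.5917·24.83·0.1449/1.21e-05 = 1.76e+05.
ε/D_h = 9e-05/0.1449 = 0.000621; Haaland gives 1/√f = -1.8 log₁₀[6.45e-05+3.92e-05] = 7.172, so f = 0.01944.
ΔP = f(L/D_h)(ρV²/2) = 0.01944·22.72/0.1449·182.4 = 555.9 Pa.

ΔP ≈ 555.9 Pa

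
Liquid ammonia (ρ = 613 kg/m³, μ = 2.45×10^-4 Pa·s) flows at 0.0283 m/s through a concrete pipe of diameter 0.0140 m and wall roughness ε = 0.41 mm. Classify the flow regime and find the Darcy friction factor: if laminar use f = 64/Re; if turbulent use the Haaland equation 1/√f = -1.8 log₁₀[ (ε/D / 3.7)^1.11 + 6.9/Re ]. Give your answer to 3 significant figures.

Re = ρVD/μ = 613·0.0283·0.014/0.000245 = 991.3.
Re < 2300 → laminar, so f = 64/Re = 0.06456 (roughness is irrelevant in laminar flow).

f ≈ 0.0646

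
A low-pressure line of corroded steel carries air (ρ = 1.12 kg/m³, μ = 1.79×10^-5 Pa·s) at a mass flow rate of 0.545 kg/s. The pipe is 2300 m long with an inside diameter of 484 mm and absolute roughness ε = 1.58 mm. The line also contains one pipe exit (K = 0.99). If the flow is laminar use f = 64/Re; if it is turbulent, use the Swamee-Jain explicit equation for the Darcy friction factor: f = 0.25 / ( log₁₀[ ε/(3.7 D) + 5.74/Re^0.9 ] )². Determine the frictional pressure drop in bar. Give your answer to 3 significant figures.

ΔP ≈ 0.00536 bar

A = πD²/4 = π(0.484)²/4 = 0.184 m²; mean velocity V = ṁ/(ρA) = 0.545/(1.12 · 0.184) = 2.645 m/s.
Reynolds number Re = ρVD/μ = 1.12 · 2.645 · 0.484 / 1.79e-05 = 8.01e+04.
Re > 4000 → turbulent. Relative roughness ε/D = 0.00158/0.484 = 0.00326. Swamee-Jain: f = 0.25/(log₁₀[0.00326/3.7 + 5.74/8.01e+04^0.9])² = 0.25/(log₁₀[0.000882 + 0.000222])² = 0.25/(-2.957)² = 0.02859.
Total minor-loss coefficient ΣK = 1·0.99 = 0.99.
ΔP = [f·L/D + ΣK]·(ρV²/2) = [0.02859·2300/0.484 + 0.99]·(1.12·2.645²/2) = [135.9 + 0.99]·3.917 = 536.1 Pa.
ΔP = 536.1 Pa = 0.00536 bar.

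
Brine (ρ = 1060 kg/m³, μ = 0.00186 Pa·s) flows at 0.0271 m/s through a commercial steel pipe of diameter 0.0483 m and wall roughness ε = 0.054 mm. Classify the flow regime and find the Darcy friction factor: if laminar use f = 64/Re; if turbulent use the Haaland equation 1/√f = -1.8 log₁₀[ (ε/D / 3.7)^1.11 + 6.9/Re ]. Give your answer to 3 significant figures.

f ≈ 0.0858

Re = ρVD/μ = 1060·0.0271·0.0483/0.00186 = 745.9.
Re < 2300 → laminar, so f = 64/Re = 0.0858 (roughness is irrelevant in laminar flow).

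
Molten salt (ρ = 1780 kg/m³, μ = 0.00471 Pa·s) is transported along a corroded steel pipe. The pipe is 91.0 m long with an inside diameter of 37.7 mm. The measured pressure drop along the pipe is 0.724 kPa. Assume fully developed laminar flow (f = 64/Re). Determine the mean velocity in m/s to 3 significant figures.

For laminar flow, f = 64/Re with Re = ρVD/μ, so Darcy-Weisbach reduces to ΔP = 32μLV/D². Solving for V: V = ΔP·D²/(32μL) = 724·(0.0377)²/(32·0.00471·91) = 0.07503 m/s.
Check: Re = ρVD/μ = 1780·0.07503·0.0377/0.00471 = 1069 < 2300, so the laminar assumption holds.

V ≈ 0.0750 m/s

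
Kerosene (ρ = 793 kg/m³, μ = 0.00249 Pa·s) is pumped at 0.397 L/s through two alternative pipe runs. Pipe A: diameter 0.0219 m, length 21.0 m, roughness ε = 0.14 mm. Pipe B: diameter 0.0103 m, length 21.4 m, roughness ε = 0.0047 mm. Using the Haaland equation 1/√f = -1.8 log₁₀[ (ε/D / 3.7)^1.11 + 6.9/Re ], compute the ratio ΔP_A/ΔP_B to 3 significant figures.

Pipe A: V = Q/A = 0.000397/0.0003767 = 1.054 m/s; Re = 7351; ε/D = 0.00639; Haaland → f = 0.04095; ΔP_A = f(L/D)(ρV²/2) = 1.729e+04 Pa.
Pipe B: V = Q/A = 0.000397/8.332e-05 = 4.765 m/s; Re = 1.563e+04; ε/D = 0.000456; Haaland → f = 0.02813; ΔP_B = f(L/D)(ρV²/2) = 5.261e+05 Pa.
ΔP_A/ΔP_B = 1.729e+04/5.261e+05 = 0.0329.

ΔP_A/ΔP_B ≈ 0.0329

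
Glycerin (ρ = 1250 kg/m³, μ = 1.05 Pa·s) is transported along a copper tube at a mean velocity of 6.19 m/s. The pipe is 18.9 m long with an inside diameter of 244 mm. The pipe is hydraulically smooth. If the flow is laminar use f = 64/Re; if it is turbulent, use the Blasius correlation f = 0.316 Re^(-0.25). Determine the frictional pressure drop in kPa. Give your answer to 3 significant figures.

Reynolds number Re = ρVD/μ = 1250 · 6.19 · 0.244 / 1.05 = 1798.
Re < 2300 → laminar flow, so f = 64/Re = 64/1798 = 0.03559 (the turbulent correlation is not needed).
Darcy-Weisbach: ΔP = f(L/D)(ρV²/2) = 0.03559·(18.9/0.244)·(1250·6.19²/2) = 0.03559·77.46·2.395e+04 = 6.603e+04 Pa.
ΔP = 6.603e+04 Pa = 66.0 kPa.

ΔP ≈ 66.0 kPa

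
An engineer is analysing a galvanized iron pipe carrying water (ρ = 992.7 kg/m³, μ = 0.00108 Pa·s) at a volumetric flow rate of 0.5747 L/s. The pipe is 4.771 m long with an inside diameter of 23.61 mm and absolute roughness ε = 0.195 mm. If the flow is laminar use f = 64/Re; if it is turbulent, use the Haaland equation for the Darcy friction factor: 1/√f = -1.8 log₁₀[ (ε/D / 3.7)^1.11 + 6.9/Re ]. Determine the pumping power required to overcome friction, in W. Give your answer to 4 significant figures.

P ≈ 3.750 W

Q = 0.5747 L/s = 0.5747/1000 = 0.0005747 m³/s.
Cross-sectional area A = πD²/4 = π(0.02361)²/4 = 0.0004378 m²; mean velocity V = Q/A = 0.0005747/0.0004378 = 1.313 m/s.
Reynolds number Re = ρVD/μ = 992.7 · 1.313 · 0.02361 / 0.00108 = 2.849e+04.
Re > 4000 → turbulent. Relative roughness ε/D = 0.000195/0.02361 = 0.00826. Haaland: 1/√f = -1.8 log₁₀[(0.00826/3.7)^1.11 + 6.9/2.849e+04] = -1.8 log₁₀[0.00114 + 0.000242] = 5.147, so f = 0.03775.
Darcy-Weisbach: ΔP = f(L/D)(ρV²/2) = 0.03775·(4.771/0.02361)·(992.7·1.313²/2) = 0.03775·202.1·855.3 = 6525 Pa.
Pumping power P = QΔP = 0.0005747·6525 = 3.7498 W = 3.750 W.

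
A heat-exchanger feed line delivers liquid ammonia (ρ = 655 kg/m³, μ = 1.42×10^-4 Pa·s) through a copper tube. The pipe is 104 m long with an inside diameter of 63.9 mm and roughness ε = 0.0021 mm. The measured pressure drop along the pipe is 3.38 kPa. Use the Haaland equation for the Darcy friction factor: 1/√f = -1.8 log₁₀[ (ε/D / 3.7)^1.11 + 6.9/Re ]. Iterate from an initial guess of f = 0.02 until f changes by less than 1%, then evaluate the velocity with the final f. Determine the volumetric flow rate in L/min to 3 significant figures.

Rearranging Darcy-Weisbach: V = √(2·ΔP·D/(f·L·ρ)). With ε/D = 2.1e-06/0.0639 = 3.29e-05, iterate starting from f = 0.02:
  f = 0.02 → V = √(2·3380·0.0639/(0.02·104·655)) = 0.5631 m/s; Re = ρVD/μ = 1.66e+05; f → 0.01627
  f = 0.01627 → V = 0.6244 m/s; Re = 1.84e+05; f → 0.01595
  f = 0.01595 → V = 0.6304 m/s; Re = 1.858e+05; f → 0.01593
Converged (Δf/f < 1%). With the final f = 0.01593: V = √(2·3380·0.0639/(0.01593·104·655)) = 0.631 m/s.
Q = V·A = 0.631·(π/4·0.0639²) = 0.002024 m³/s = 121 L/min.

Q ≈ 121 L/min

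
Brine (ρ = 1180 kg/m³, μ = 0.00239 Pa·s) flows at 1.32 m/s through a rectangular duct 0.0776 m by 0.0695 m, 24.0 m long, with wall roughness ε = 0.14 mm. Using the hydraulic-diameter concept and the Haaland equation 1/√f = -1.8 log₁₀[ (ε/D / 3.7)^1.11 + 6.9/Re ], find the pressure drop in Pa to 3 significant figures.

ΔP ≈ 8810 Pa

Hydraulic diameter D_h = 4A/P = 4·(0.0776·0.0695)/(2·(0.0776+0.0695)) = 0.02157/0.2942 = 0.07333 m.
Re = ρVD_h/μ = 1180·1.32·0.07333/0.00239 = 4.779e+04.
ε/D_h = 0.00014/0.07333 = 0.00191; Haaland gives 1/√f = -1.8 log₁₀[0.000224+0.000144] = 6.18, so f = 0.02619.
ΔP = f(L/D_h)(ρV²/2) = 0.02619·24/0.07333·1028 = 8811 Pa.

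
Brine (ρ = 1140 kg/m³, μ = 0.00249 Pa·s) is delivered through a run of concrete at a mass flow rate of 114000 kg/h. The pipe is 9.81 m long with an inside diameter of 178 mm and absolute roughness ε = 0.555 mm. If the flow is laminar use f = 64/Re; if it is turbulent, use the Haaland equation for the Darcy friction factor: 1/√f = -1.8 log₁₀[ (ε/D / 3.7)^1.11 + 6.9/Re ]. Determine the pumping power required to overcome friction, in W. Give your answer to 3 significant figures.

ṁ = 114000 kg/h = 114000/3600 = 31.67 kg/s.
A = πD²/4 = π(0.178)²/4 = 0.02488 m²; mean velocity V = ṁ/(ρA) = 31.67/(1140 · 0.02488) = 1.116 m/s.
Reynolds number Re = ρVD/μ = 1140 · 1.116 · 0.178 / 0.00249 = 9.097e+04.
Re > 4000 → turbulent. Relative roughness ε/D = 0.000555/0.178 = 0.00312. Haaland: 1/√f = -1.8 log₁₀[(0.00312/3.7)^1.11 + 6.9/9.097e+04] = -1.8 log₁₀[0.000387 + 7.59e-05] = 6.003, so f = 0.02775.
Darcy-Weisbach: ΔP = f(L/D)(ρV²/2) = 0.02775·(9.81/0.178)·(1140·1.116²/2) = 0.02775·55.11·710.2 = 1086 Pa.
Q = ṁ/ρ = 31.67/1140 = 0.02778 m³/s.
Pumping power P = QΔP = 0.02778·1086 = 30.18 W = 30.2 W.

P ≈ 30.2 W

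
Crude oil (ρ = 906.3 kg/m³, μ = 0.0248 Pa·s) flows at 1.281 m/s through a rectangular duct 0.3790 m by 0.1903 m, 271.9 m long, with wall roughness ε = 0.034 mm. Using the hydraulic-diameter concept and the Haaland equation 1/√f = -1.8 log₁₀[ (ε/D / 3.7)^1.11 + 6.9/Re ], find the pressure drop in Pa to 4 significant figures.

Hydraulic diameter D_h = 4A/P = 4·(0.379·0.1903)/(2·(0.379+0.1903)) = 0.2885/1.139 = 0.2534 m.
Re = ρVD_h/μ = 906.3·1.281·0.2534/0.0248 = 1.186e+04.
ε/D_h = 3.4e-05/0.2534 = 0.000134; Haaland gives 1/√f = -1.8 log₁₀[1.18e-05+0.000582] = 5.808, so f = 0.02965.
ΔP = f(L/D_h)(ρV²/2) = 0.02965·271.9/0.2534·743.6 = 2.366e+04 Pa.

ΔP ≈ 23660 Pa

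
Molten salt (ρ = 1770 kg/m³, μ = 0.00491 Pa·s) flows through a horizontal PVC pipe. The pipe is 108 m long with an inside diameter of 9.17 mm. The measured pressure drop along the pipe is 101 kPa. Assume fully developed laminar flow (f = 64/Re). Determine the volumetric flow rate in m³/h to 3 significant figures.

Q ≈ 0.119 m³/h

For laminar flow, f = 64/Re with Re = ρVD/μ, so Darcy-Weisbach reduces to ΔP = 32μLV/D². Solving for V: V = ΔP·D²/(32μL) = 1.01e+05·(0.00917)²/(32·0.00491·108) = 0.5005 m/s.
Check: Re = ρVD/μ = 1770·0.5005·0.00917/0.00491 = 1654 < 2300, so the laminar assumption holds.
Q = V·A = 0.5005·(π/4·0.00917²) = 3.305e-05 m³/s = 0.119 m³/h.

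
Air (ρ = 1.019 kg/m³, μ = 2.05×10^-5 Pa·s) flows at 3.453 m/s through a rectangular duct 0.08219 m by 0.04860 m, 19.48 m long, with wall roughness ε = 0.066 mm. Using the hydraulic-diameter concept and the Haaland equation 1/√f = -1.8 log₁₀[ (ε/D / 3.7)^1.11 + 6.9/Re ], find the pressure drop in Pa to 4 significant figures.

ΔP ≈ 61.85 Pa

Hydraulic diameter D_h = 4A/P = 4·(0.08219·0.0486)/(2·(0.08219+0.0486)) = 0.01598/0.2616 = 0.06108 m.
Re = ρVD_h/μ = 1.019·3.453·0.06108/2.05e-05 = 1.048e+04.
ε/D_h = 6.6e-05/0.06108 = 0.00108; Haaland gives 1/√f = -1.8 log₁₀[0.000119+0.000658] = 5.597, so f = 0.03192.
ΔP = f(L/D_h)(ρV²/2) = 0.03192·19.48/0.06108·6.075 = 61.85 Pa.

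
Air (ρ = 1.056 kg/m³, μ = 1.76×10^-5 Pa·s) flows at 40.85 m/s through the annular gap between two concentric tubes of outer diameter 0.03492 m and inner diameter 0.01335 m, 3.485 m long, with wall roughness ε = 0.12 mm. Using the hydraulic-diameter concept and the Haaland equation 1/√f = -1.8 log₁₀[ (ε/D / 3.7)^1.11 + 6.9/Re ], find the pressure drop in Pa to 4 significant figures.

Hydraulic diameter D_h = 4A/P = D_o - D_i = 0.03492 - 0.01335 = 0.02157 m.
Re = ρVD_h/μ = 1.056·40.85·0.02157/1.76e-05 = 5.287e+04.
ε/D_h = 0.00012/0.02157 = 0.00556; Haaland gives 1/√f = -1.8 log₁₀[0.000736+0.000131] = 5.512, so f = 0.03291.
ΔP = f(L/D_h)(ρV²/2) = 0.03291·3.485/0.02157·881.1 = 4685 Pa.

ΔP ≈ 4685 Pa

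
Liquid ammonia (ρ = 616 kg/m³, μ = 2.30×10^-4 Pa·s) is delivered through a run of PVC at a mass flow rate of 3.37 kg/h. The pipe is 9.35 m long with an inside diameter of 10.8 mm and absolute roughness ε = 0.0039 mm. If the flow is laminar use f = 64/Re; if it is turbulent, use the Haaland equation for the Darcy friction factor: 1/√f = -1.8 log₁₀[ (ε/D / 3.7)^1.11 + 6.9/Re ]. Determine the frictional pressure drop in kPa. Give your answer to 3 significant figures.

ΔP ≈ 0.00979 kPa

ṁ = 3.37 kg/h = 3.37/3600 = 0.0009361 kg/s.
A = πD²/4 = π(0.0108)²/4 = 9.161e-05 m²; mean velocity V = ṁ/(ρA) = 0.0009361/(616 · 9.161e-05) = 0.01659 m/s.
Reynolds number Re = ρVD/μ = 616 · 0.01659 · 0.0108 / 0.00023 = 479.8.
Re < 2300 → laminar flow, so f = 64/Re = 64/479.8 = 0.1334 (the turbulent correlation is not needed).
Darcy-Weisbach: ΔP = f(L/D)(ρV²/2) = 0.1334·(9.35/0.0108)·(616·0.01659²/2) = 0.1334·865.7·0.08476 = 9.787 Pa.
ΔP = 9.787 Pa = 0.00979 kPa.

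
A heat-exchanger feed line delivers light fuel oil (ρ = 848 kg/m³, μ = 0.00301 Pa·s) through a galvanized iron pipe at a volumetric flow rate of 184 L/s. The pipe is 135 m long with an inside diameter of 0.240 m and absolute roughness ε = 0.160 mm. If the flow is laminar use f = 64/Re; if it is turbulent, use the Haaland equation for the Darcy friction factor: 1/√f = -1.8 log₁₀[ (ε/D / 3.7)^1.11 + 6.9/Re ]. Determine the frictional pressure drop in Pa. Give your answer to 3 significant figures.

ΔP ≈ 75200 Pa

Q = 184 L/s = 184/1000 = 0.184 m³/s.
Cross-sectional area A = πD²/4 = π(0.24)²/4 = 0.04524 m²; mean velocity V = Q/A = 0.184/0.04524 = 4.067 m/s.
Reynolds number Re = ρVD/μ = 848 · 4.067 · 0.24 / 0.00301 = 2.75e+05.
Re > 4000 → turbulent. Relative roughness ε/D = 0.00016/0.24 = 0.000667. Haaland: 1/√f = -1.8 log₁₀[(0.000667/3.7)^1.11 + 6.9/2.75e+05] = -1.8 log₁₀[6.98e-05 + 2.51e-05] = 7.241, so f = 0.01907.
Darcy-Weisbach: ΔP = f(L/D)(ρV²/2) = 0.01907·(135/0.24)·(848·4.067²/2) = 0.01907·562.5·7014 = 7.525e+04 Pa.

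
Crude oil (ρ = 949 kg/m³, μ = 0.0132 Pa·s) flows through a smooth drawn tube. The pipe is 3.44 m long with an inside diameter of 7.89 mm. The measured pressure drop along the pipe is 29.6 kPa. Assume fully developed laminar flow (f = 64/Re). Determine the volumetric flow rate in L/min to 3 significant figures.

Q ≈ 3.72 L/min

For laminar flow, f = 64/Re with Re = ρVD/μ, so Darcy-Weisbach reduces to ΔP = 32μLV/D². Solving for V: V = ΔP·D²/(32μL) = 2.96e+04·(0.00789)²/(32·0.0132·3.44) = 1.268 m/s.
Check: Re = ρVD/μ = 949·1.268·0.00789/0.0132 = 719.3 < 2300, so the laminar assumption holds.
Q = V·A = 1.268·(π/4·0.00789²) = 6.2e-05 m³/s = 3.72 L/min.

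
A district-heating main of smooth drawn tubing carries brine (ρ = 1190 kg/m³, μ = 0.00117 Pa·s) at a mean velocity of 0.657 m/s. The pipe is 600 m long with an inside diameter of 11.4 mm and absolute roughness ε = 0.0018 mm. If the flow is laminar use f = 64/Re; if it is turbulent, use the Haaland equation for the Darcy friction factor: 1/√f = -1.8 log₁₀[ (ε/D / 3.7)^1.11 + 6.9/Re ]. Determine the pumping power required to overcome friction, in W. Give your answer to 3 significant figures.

P ≈ 30.3 W

Reynolds number Re = ρVD/μ = 1190 · 0.657 · 0.0114 / 0.00117 = 7618.
Re > 4000 → turbulent. Relative roughness ε/D = 1.8e-06/0.0114 = 0.000158. Haaland: 1/√f = -1.8 log₁₀[(0.000158/3.7)^1.11 + 6.9/7618] = -1.8 log₁₀[1.41e-05 + 0.000906] = 5.465, so f = 0.03348.
Darcy-Weisbach: ΔP = f(L/D)(ρV²/2) = 0.03348·(600/0.0114)·(1190·0.657²/2) = 0.03348·5.263e+04·256.8 = 4.526e+05 Pa.
Q = V·A = 0.657·0.0001021 = 6.706e-05 m³/s.
Pumping power P = QΔP = 6.706e-05·4.526e+05 = 30.35 W = 30.3 W.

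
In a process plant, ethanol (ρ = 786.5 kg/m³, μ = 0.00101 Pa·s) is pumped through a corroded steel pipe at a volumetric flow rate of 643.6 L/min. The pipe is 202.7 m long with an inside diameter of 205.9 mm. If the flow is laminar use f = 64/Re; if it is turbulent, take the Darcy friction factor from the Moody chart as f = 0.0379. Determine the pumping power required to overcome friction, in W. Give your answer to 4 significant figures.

Q = 643.6 L/min = 643.6/60000 = 0.01073 m³/s.
Cross-sectional area A = πD²/4 = π(0.2059)²/4 = 0.0333 m²; mean velocity V = Q/A = 0.01073/0.0333 = 0.3222 m/s.
Reynolds number Re = ρVD/μ = 786.5 · 0.3222 · 0.2059 / 0.00101 = 5.165e+04.
Re > 4000 → turbulent; use the Moody-chart value f = 0.0379.
Darcy-Weisbach: ΔP = f(L/D)(ρV²/2) = 0.0379·(202.7/0.2059)·(786.5·0.3222²/2) = 0.0379·984.5·40.81 = 1523 Pa.
Pumping power P = QΔP = 0.01073·1523 = 16.334 W = 16.33 W.

P ≈ 16.33 W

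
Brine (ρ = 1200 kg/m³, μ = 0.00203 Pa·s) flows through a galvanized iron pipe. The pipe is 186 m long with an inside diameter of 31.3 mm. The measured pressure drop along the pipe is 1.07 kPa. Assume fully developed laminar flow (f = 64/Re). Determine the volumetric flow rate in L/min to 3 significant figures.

Q ≈ 4.01 L/min

For laminar flow, f = 64/Re with Re = ρVD/μ, so Darcy-Weisbach reduces to ΔP = 32μLV/D². Solving for V: V = ΔP·D²/(32μL) = 1070·(0.0313)²/(32·0.00203·186) = 0.08676 m/s.
Check: Re = ρVD/μ = 1200·0.08676·0.0313/0.00203 = 1605 < 2300, so the laminar assumption holds.
Q = V·A = 0.08676·(π/4·0.0313²) = 6.676e-05 m³/s = 4.01 L/min.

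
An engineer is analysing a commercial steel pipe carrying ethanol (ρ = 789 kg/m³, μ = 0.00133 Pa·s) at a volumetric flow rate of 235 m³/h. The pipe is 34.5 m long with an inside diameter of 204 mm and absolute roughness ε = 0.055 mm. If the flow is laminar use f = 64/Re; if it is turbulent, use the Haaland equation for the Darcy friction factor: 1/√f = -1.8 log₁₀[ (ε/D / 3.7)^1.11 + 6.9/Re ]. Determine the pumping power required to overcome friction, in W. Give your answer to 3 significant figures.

P ≈ 294 W

Q = 235 m³/h = 235/3600 = 0.06528 m³/s.
Cross-sectional area A = πD²/4 = π(0.204)²/4 = 0.03269 m²; mean velocity V = Q/A = 0.06528/0.03269 = 1.997 m/s.
Reynolds number Re = ρVD/μ = 789 · 1.997 · 0.204 / 0.00133 = 2.417e+05.
Re > 4000 → turbulent. Relative roughness ε/D = 5.5e-05/0.204 = 0.00027. Haaland: 1/√f = -1.8 log₁₀[(0.00027/3.7)^1.11 + 6.9/2.417e+05] = -1.8 log₁₀[2.56e-05 + 2.85e-05] = 7.68, so f = 0.01695.
Darcy-Weisbach: ΔP = f(L/D)(ρV²/2) = 0.01695·(34.5/0.204)·(789·1.997²/2) = 0.01695·169.1·1574 = 4511 Pa.
Pumping power P = QΔP = 0.06528·4511 = 294.5 W = 294 W.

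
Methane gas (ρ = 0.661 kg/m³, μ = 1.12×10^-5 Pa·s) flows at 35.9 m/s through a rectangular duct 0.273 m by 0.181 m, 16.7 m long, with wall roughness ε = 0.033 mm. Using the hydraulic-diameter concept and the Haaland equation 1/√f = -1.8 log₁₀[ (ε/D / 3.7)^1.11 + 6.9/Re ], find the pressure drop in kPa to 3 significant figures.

Hydraulic diameter D_h = 4A/P = 4·(0.273·0.181)/(2·(0.273+0.181)) = 0.1977/0.908 = 0.2177 m.
Re = ρVD_h/μ = 0.661·35.9·0.2177/1.12e-05 = 4.612e+05.
ε/D_h = 3.3e-05/0.2177 = 0.000152; Haaland gives 1/√f = -1.8 log₁₀[1.35e-05+1.5e-05] = 8.183, so f = 0.01493.
ΔP = f(L/D_h)(ρV²/2) = 0.01493·16.7/0.2177·426 = 488 Pa.
ΔP = 0.488 kPa.

ΔP ≈ 0.488 kPa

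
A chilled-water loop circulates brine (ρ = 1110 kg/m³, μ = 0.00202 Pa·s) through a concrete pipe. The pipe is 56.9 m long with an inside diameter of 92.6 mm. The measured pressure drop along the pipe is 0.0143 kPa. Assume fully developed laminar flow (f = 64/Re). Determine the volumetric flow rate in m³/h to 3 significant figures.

Q ≈ 0.808 m³/h

For laminar flow, f = 64/Re with Re = ρVD/μ, so Darcy-Weisbach reduces to ΔP = 32μLV/D². Solving for V: V = ΔP·D²/(32μL) = 14.3·(0.0926)²/(32·0.00202·56.9) = 0.03334 m/s.
Check: Re = ρVD/μ = 1110·0.03334·0.0926/0.00202 = 1696 < 2300, so the laminar assumption holds.
Q = V·A = 0.03334·(π/4·0.0926²) = 0.0002245 m³/s = 0.808 m³/h.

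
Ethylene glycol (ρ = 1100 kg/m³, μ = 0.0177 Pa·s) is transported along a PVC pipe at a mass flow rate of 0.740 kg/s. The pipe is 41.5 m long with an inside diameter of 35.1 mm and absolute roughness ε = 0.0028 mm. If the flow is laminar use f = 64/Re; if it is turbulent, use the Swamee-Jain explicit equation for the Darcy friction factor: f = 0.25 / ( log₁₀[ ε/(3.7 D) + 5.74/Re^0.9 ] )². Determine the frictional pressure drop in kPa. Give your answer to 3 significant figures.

ΔP ≈ 13.3 kPa

A = πD²/4 = π(0.0351)²/4 = 0.0009676 m²; mean velocity V = ṁ/(ρA) = 0.74/(1100 · 0.0009676) = 0.6952 m/s.
Reynolds number Re = ρVD/μ = 1100 · 0.6952 · 0.0351 / 0.0177 = 1517.
Re < 2300 → laminar flow, so f = 64/Re = 64/1517 = 0.0422 (the turbulent correlation is not needed).
Darcy-Weisbach: ΔP = f(L/D)(ρV²/2) = 0.0422·(41.5/0.0351)·(1100·0.6952²/2) = 0.0422·1182·265.8 = 1.326e+04 Pa.
ΔP = 1.326e+04 Pa = 13.3 kPa.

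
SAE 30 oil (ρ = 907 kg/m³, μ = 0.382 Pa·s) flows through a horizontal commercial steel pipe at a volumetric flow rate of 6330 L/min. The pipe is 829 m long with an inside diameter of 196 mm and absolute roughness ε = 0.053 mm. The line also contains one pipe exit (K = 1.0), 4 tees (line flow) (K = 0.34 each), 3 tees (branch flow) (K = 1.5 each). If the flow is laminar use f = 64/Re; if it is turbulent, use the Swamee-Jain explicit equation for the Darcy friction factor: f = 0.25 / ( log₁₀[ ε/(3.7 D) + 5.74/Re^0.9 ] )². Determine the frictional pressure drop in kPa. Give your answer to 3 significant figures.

Q = 6330 L/min = 6330/60000 = 0.1055 m³/s.
Cross-sectional area A = πD²/4 = π(0.196)²/4 = 0.03017 m²; mean velocity V = Q/A = 0.1055/0.03017 = 3.497 m/s.
Reynolds number Re = ρVD/μ = 907 · 3.497 · 0.196 / 0.382 = 1627.
Re < 2300 → laminar flow, so f = 64/Re = 64/1627 = 0.03933 (the turbulent correlation is not needed).
Total minor-loss coefficient ΣK = 1·1 + 4·0.34 + 3·1.5 = 6.86.
ΔP = [f·L/D + ΣK]·(ρV²/2) = [0.03933·829/0.196 + 6.86]·(907·3.497²/2) = [166.4 + 6.86]·5545 = 9.604e+05 Pa.
ΔP = 9.604e+05 Pa = 960 kPa.

ΔP ≈ 960 kPa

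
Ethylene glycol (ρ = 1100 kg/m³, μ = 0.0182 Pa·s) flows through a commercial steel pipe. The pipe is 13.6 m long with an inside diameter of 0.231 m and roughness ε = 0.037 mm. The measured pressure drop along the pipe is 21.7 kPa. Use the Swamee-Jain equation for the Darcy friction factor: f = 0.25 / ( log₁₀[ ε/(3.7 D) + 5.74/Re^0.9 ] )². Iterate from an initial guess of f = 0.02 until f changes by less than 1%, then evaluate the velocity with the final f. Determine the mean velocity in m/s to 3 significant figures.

Rearranging Darcy-Weisbach: V = √(2·ΔP·D/(f·L·ρ)). With ε/D = 3.7e-05/0.231 = 0.00016, iterate starting from f = 0.02:
  f = 0.02 → V = √(2·2.17e+04·0.231/(0.02·13.6·1100)) = 5.789 m/s; Re = ρVD/μ = 8.082e+04; f → 0.01951
  f = 0.01951 → V = 5.861 m/s; Re = 8.183e+04; f → 0.01946
Converged (Δf/f < 1%). With the final f = 0.01946: V = √(2·2.17e+04·0.231/(0.01946·13.6·1100)) = 5.868 m/s.

V ≈ 5.87 m/s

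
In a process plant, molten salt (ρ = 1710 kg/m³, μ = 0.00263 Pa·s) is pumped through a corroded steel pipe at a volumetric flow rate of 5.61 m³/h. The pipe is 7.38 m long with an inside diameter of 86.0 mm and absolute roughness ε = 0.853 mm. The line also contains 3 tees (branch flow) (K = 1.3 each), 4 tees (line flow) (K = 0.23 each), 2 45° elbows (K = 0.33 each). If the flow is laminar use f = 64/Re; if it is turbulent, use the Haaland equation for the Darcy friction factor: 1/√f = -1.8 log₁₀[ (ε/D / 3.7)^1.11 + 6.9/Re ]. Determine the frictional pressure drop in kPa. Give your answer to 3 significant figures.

ΔP ≈ 0.556 kPa

Q = 5.61 m³/h = 5.61/3600 = 0.001558 m³/s.
Cross-sectional area A = πD²/4 = π(0.086)²/4 = 0.005809 m²; mean velocity V = Q/A = 0.001558/0.005809 = 0.2683 m/s.
Reynolds number Re = ρVD/μ = 1710 · 0.2683 · 0.086 / 0.00263 = 1.5e+04.
Re > 4000 → turbulent. Relative roughness ε/D = 0.000853/0.086 = 0.00992. Haaland: 1/√f = -1.8 log₁₀[(0.00992/3.7)^1.11 + 6.9/1.5e+04] = -1.8 log₁₀[0.0014 + 0.00046] = 4.916, so f = 0.04138.
Total minor-loss coefficient ΣK = 3·1.3 + 4·0.23 + 2·0.33 = 5.48.
ΔP = [f·L/D + ΣK]·(ρV²/2) = [0.04138·7.38/0.086 + 5.48]·(1710·0.2683²/2) = [3.551 + 5.48]·61.53 = 555.7 Pa.
ΔP = 555.7 Pa = 0.556 kPa.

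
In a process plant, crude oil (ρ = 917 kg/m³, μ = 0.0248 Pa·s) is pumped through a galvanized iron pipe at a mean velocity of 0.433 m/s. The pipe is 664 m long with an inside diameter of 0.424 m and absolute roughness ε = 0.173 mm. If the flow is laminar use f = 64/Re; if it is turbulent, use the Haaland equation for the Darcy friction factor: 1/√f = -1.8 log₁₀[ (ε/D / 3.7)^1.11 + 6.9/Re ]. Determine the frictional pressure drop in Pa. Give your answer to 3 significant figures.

Reynolds number Re = ρVD/μ = 917 · 0.433 · 0.424 / 0.0248 = 6788.
Re > 4000 → turbulent. Relative roughness ε/D = 0.000173/0.424 = 0.000408. Haaland: 1/√f = -1.8 log₁₀[(0.000408/3.7)^1.11 + 6.9/6788] = -1.8 log₁₀[4.05e-05 + 0.00102] = 5.357, so f = 0.03485.
Darcy-Weisbach: ΔP = f(L/D)(ρV²/2) = 0.03485·(664/0.424)·(917·0.433²/2) = 0.03485·1566·85.96 = 4692 Pa.

ΔP ≈ 4690 Pa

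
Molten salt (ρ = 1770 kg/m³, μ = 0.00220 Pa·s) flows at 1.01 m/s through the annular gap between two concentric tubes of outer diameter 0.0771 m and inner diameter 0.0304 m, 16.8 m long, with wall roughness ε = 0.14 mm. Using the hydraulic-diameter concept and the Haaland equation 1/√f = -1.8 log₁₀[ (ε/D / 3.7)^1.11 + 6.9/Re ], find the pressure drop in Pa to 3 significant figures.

ΔP ≈ 9440 Pa

Hydraulic diameter D_h = 4A/P = D_o - D_i = 0.0771 - 0.0304 = 0.0467 m.
Re = ρVD_h/μ = 1770·1.01·0.0467/0.0022 = 3.795e+04.
ε/D_h = 0.00014/0.0467 = 0.003; Haaland gives 1/√f = -1.8 log₁₀[0.00037+0.000182] = 5.864, so f = 0.02908.
ΔP = f(L/D_h)(ρV²/2) = 0.02908·16.8/0.0467·902.8 = 9444 Pa.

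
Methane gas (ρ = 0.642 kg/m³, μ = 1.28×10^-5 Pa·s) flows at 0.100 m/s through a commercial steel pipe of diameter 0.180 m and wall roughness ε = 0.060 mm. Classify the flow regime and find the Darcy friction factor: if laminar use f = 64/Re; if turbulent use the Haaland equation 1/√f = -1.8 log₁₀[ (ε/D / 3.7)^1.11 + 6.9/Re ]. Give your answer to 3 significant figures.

Re = ρVD/μ = 0.642·0.1·0.18/1.28e-05 = 902.8.
Re < 2300 → laminar, so f = 64/Re = 0.07089 (roughness is irrelevant in laminar flow).

f ≈ 0.0709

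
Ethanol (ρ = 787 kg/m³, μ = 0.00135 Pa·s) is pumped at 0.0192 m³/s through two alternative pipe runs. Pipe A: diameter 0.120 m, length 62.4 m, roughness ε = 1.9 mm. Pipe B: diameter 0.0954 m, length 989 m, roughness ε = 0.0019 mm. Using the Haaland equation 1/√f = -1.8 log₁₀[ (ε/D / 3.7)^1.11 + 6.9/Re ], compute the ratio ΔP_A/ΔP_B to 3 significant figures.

ΔP_A/ΔP_B ≈ 0.0546

Pipe A: V = Q/A = 0.0192/0.01131 = 1.698 m/s; Re = 1.188e+05; ε/D = 0.0158; Haaland → f = 0.04501; ΔP_A = f(L/D)(ρV²/2) = 2.654e+04 Pa.
Pipe B: V = Q/A = 0.0192/0.007148 = 2.686 m/s; Re = 1.494e+05; ε/D = 1.99e-05; Haaland → f = 0.01652; ΔP_B = f(L/D)(ρV²/2) = 4.862e+05 Pa.
ΔP_A/ΔP_B = 2.654e+04/4.862e+05 = 0.0546.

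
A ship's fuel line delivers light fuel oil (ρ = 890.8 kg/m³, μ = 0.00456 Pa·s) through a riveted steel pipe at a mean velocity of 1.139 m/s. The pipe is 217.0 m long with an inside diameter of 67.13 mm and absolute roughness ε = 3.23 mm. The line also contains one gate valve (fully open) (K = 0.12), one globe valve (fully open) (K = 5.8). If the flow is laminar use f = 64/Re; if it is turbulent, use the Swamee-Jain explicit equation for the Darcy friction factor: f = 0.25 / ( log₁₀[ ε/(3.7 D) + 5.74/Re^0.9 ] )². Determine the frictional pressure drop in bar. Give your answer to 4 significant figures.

ΔP ≈ 1.393 bar

Reynolds number Re = ρVD/μ = 890.8 · 1.139 · 0.06713 / 0.00456 = 1.494e+04.
Re > 4000 → turbulent. Relative roughness ε/D = 0.00323/0.06713 = 0.0481. Swamee-Jain: f = 0.25/(log₁₀[0.0481/3.7 + 5.74/1.494e+04^0.9])² = 0.25/(log₁₀[0.013 + 0.001])² = 0.25/(-1.854)² = 0.07276.
Total minor-loss coefficient ΣK = 1·0.12 + 1·5.8 = 5.92.
ΔP = [f·L/D + ΣK]·(ρV²/2) = [0.07276·217/0.06713 + 5.92]·(890.8·1.139²/2) = [235.2 + 5.92]·577.8 = 1.393e+05 Pa.
ΔP = 1.393e+05 Pa = 1.393 bar.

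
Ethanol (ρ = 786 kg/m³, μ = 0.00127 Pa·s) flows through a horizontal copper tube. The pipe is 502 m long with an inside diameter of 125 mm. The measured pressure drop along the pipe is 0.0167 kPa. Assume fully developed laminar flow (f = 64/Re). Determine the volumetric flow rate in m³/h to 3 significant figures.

Q ≈ 0.565 m³/h

For laminar flow, f = 64/Re with Re = ρVD/μ, so Darcy-Weisbach reduces to ΔP = 32μLV/D². Solving for V: V = ΔP·D²/(32μL) = 16.7·(0.125)²/(32·0.00127·502) = 0.01279 m/s.
Check: Re = ρVD/μ = 786·0.01279·0.125/0.00127 = 989.5 < 2300, so the laminar assumption holds.
Q = V·A = 0.01279·(π/4·0.125²) = 0.000157 m³/s = 0.565 m³/h.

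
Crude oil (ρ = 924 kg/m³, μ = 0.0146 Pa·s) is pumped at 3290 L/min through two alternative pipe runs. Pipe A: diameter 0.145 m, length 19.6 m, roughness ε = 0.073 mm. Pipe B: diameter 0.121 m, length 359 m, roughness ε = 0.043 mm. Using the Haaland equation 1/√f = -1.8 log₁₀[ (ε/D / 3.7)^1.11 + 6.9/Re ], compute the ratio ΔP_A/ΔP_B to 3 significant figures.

Pipe A: V = Q/A = 0.05483/0.01651 = 3.321 m/s; Re = 3.047e+04; ε/D = 0.000503; Haaland → f = 0.0244; ΔP_A = f(L/D)(ρV²/2) = 1.68e+04 Pa.
Pipe B: V = Q/A = 0.05483/0.0115 = 4.769 m/s; Re = 3.652e+04; ε/D = 0.000355; Haaland → f = 0.02316; ΔP_B = f(L/D)(ρV²/2) = 7.219e+05 Pa.
ΔP_A/ΔP_B = 1.68e+04/7.219e+05 = 0.0233.

ΔP_A/ΔP_B ≈ 0.0233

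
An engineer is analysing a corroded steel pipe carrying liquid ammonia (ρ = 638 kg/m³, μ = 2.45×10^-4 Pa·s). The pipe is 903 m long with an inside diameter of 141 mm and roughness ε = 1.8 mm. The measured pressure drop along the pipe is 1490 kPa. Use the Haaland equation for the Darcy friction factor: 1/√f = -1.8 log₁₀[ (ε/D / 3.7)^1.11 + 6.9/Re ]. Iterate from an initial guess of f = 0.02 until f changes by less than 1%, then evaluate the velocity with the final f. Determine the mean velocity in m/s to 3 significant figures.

Rearranging Darcy-Weisbach: V = √(2·ΔP·D/(f·L·ρ)). With ε/D = 0.0018/0.141 = 0.0128, iterate starting from f = 0.02:
  f = 0.02 → V = √(2·1.49e+06·0.141/(0.02·903·638)) = 6.039 m/s; Re = ρVD/μ = 2.217e+06; f → 0.04134
  f = 0.04134 → V = 4.2 m/s; Re = 1.542e+06; f → 0.04135
Converged (Δf/f < 1%). With the final f = 0.04135: V = √(2·1.49e+06·0.141/(0.04135·903·638)) = 4.2 m/s.

V ≈ 4.20 m/s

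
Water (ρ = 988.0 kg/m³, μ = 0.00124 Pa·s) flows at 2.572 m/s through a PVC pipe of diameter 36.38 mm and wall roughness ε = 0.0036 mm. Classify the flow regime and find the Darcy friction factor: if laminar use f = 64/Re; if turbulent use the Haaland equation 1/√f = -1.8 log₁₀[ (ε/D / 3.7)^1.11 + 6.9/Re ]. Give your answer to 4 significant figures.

f ≈ 0.01933

Re = ρVD/μ = 988·2.572·0.03638/0.00124 = 7.455e+04.
Re > 4000 → turbulent. ε/D = 3.6e-06/0.03638 = 9.9e-05; Haaland: 1/√f = -1.8 log₁₀[8.4e-06 + 9.26e-05] = 7.193, so f = 0.01933.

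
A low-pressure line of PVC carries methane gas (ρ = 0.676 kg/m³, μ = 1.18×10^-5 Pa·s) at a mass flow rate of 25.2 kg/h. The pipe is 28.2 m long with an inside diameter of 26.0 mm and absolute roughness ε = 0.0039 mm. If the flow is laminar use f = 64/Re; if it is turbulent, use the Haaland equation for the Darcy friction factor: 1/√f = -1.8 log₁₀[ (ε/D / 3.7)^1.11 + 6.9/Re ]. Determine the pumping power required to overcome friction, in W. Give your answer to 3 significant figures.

P ≈ 34.4 W

ṁ = 25.2 kg/h = 25.2/3600 = 0.007 kg/s.
A = πD²/4 = π(0.026)²/4 = 0.0005309 m²; mean velocity V = ṁ/(ρA) = 0.007/(0.676 · 0.0005309) = 19.5 m/s.
Reynolds number Re = ρVD/μ = 0.676 · 19.5 · 0.026 / 1.18e-05 = 2.905e+04.
Re > 4000 → turbulent. Relative roughness ε/D = 3.9e-06/0.026 = 0.00015. Haaland: 1/√f = -1.8 log₁₀[(0.00015/3.7)^1.11 + 6.9/2.905e+04] = -1.8 log₁₀[1.33e-05 + 0.000238] = 6.481, so f = 0.02381.
Darcy-Weisbach: ΔP = f(L/D)(ρV²/2) = 0.02381·(28.2/0.026)·(0.676·19.5²/2) = 0.02381·1085·128.6 = 3320 Pa.
Q = ṁ/ρ = 0.007/0.676 = 0.01036 m³/s.
Pumping power P = QΔP = 0.01036·3320 = 34.38 W = 34.4 W.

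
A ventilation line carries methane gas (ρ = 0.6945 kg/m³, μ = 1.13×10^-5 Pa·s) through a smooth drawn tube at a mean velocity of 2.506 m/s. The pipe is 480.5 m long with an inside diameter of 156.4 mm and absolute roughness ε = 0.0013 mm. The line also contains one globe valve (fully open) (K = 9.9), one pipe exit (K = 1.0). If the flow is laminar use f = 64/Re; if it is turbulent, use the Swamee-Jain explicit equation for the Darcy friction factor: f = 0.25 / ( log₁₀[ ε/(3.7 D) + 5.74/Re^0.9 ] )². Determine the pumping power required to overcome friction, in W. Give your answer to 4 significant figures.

Reynolds number Re = ρVD/μ = 0.6945 · 2.506 · 0.1564 / 1.13e-05 = 2.409e+04.
Re > 4000 → turbulent. Relative roughness ε/D = 1.3e-06/0.1564 = 8.31e-06. Swamee-Jain: f = 0.25/(log₁₀[8.31e-06/3.7 + 5.74/2.409e+04^0.9])² = 0.25/(log₁₀[2.25e-06 + 0.000654])² = 0.25/(-3.183)² = 0.02467.
Total minor-loss coefficient ΣK = 1·9.9 + 1·1 = 10.9.
ΔP = [f·L/D + ΣK]·(ρV²/2) = [0.02467·480.5/0.1564 + 10.9]·(0.6945·2.506²/2) = [75.8 + 10.9]·2.181 = 189.1 Pa.
Q = V·A = 2.506·0.01921 = 0.04814 m³/s.
Pumping power P = QΔP = 0.04814·189.1 = 9.1025 W = 9.103 W.

P ≈ 9.103 W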